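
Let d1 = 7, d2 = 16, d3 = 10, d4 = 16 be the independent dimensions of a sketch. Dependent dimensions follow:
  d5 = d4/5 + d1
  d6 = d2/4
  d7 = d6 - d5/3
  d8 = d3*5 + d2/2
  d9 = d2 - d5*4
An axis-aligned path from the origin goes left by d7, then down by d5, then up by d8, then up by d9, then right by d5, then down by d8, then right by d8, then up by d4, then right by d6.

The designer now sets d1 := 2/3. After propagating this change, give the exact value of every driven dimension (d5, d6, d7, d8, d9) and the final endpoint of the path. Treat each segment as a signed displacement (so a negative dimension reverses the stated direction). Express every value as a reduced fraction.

d5 = 58/15
d6 = 4
d7 = 122/45
d8 = 58
d9 = 8/15
endpoint = (2842/45, 38/3)

Apply edit: d1 := 2/3
  d5 = d4/5 + d1 = 58/15
  d6 = d2/4 = 4
  d7 = d6 - d5/3 = 122/45
  d8 = d3*5 + d2/2 = 58
  d9 = d2 - d5*4 = 8/15
Walk from origin (0, 0):
  seg 1: left by d7 = 122/45 → (-122/45, 0)
  seg 2: down by d5 = 58/15 → (-122/45, -58/15)
  seg 3: up by d8 = 58 → (-122/45, 812/15)
  seg 4: up by d9 = 8/15 → (-122/45, 164/3)
  seg 5: right by d5 = 58/15 → (52/45, 164/3)
  seg 6: down by d8 = 58 → (52/45, -10/3)
  seg 7: right by d8 = 58 → (2662/45, -10/3)
  seg 8: up by d4 = 16 → (2662/45, 38/3)
  seg 9: right by d6 = 4 → (2842/45, 38/3)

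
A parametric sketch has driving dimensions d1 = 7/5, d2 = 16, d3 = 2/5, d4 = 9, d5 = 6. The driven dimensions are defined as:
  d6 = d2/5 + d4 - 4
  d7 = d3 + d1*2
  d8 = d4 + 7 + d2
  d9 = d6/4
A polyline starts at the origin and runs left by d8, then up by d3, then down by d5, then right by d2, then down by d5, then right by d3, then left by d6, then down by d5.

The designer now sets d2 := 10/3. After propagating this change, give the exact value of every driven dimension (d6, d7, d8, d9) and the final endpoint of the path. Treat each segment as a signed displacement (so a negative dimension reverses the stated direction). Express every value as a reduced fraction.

d6 = 17/3
d7 = 16/5
d8 = 58/3
d9 = 17/12
endpoint = (-319/15, -88/5)

Apply edit: d2 := 10/3
  d6 = d2/5 + d4 - 4 = 17/3
  d7 = d3 + d1*2 = 16/5
  d8 = d4 + 7 + d2 = 58/3
  d9 = d6/4 = 17/12
Walk from origin (0, 0):
  seg 1: left by d8 = 58/3 → (-58/3, 0)
  seg 2: up by d3 = 2/5 → (-58/3, 2/5)
  seg 3: down by d5 = 6 → (-58/3, -28/5)
  seg 4: right by d2 = 10/3 → (-16, -28/5)
  seg 5: down by d5 = 6 → (-16, -58/5)
  seg 6: right by d3 = 2/5 → (-78/5, -58/5)
  seg 7: left by d6 = 17/3 → (-319/15, -58/5)
  seg 8: down by d5 = 6 → (-319/15, -88/5)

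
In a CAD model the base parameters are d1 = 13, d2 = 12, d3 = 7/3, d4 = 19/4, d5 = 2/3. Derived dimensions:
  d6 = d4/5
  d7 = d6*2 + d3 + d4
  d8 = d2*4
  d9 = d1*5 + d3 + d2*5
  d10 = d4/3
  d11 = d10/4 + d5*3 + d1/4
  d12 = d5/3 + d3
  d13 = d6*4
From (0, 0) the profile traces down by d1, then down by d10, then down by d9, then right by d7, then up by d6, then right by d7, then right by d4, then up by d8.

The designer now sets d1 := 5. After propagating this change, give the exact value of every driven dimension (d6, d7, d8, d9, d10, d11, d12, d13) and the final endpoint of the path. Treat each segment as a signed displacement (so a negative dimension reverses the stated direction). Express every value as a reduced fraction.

Apply edit: d1 := 5
  d6 = d4/5 = 19/20
  d7 = d6*2 + d3 + d4 = 539/60
  d8 = d2*4 = 48
  d9 = d1*5 + d3 + d2*5 = 262/3
  d10 = d4/3 = 19/12
  d11 = d10/4 + d5*3 + d1/4 = 175/48
  d12 = d5/3 + d3 = 23/9
  d13 = d6*4 = 19/5
Walk from origin (0, 0):
  seg 1: down by d1 = 5 → (0, -5)
  seg 2: down by d10 = 19/12 → (0, -79/12)
  seg 3: down by d9 = 262/3 → (0, -1127/12)
  seg 4: right by d7 = 539/60 → (539/60, -1127/12)
  seg 5: up by d6 = 19/20 → (539/60, -2789/30)
  seg 6: right by d7 = 539/60 → (539/30, -2789/30)
  seg 7: right by d4 = 19/4 → (1363/60, -2789/30)
  seg 8: up by d8 = 48 → (1363/60, -1349/30)

d6 = 19/20
d7 = 539/60
d8 = 48
d9 = 262/3
d10 = 19/12
d11 = 175/48
d12 = 23/9
d13 = 19/5
endpoint = (1363/60, -1349/30)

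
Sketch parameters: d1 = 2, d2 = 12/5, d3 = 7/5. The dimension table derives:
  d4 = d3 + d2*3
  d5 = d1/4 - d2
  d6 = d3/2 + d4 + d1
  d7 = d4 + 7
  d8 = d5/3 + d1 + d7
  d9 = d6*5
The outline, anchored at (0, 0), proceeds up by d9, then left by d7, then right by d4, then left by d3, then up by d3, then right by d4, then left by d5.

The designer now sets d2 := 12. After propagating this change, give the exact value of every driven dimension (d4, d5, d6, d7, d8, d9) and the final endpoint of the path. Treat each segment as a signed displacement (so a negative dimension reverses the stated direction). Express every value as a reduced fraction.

d4 = 187/5
d5 = -23/2
d6 = 401/10
d7 = 222/5
d8 = 1277/30
d9 = 401/2
endpoint = (81/2, 2019/10)

Apply edit: d2 := 12
  d4 = d3 + d2*3 = 187/5
  d5 = d1/4 - d2 = -23/2
  d6 = d3/2 + d4 + d1 = 401/10
  d7 = d4 + 7 = 222/5
  d8 = d5/3 + d1 + d7 = 1277/30
  d9 = d6*5 = 401/2
Walk from origin (0, 0):
  seg 1: up by d9 = 401/2 → (0, 401/2)
  seg 2: left by d7 = 222/5 → (-222/5, 401/2)
  seg 3: right by d4 = 187/5 → (-7, 401/2)
  seg 4: left by d3 = 7/5 → (-42/5, 401/2)
  seg 5: up by d3 = 7/5 → (-42/5, 2019/10)
  seg 6: right by d4 = 187/5 → (29, 2019/10)
  seg 7: left by d5 = -23/2 → (81/2, 2019/10)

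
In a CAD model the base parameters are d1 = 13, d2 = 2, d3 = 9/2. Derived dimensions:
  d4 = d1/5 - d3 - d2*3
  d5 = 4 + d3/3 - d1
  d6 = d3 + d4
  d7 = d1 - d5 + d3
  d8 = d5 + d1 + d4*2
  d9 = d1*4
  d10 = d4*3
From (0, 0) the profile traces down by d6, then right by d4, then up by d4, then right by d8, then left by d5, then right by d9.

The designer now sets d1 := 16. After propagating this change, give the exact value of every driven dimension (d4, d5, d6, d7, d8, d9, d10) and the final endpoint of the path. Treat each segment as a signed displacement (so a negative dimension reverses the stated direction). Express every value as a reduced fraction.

d4 = -73/10
d5 = -21/2
d6 = -14/5
d7 = 31
d8 = -91/10
d9 = 64
d10 = -219/10
endpoint = (581/10, -9/2)

Apply edit: d1 := 16
  d4 = d1/5 - d3 - d2*3 = -73/10
  d5 = 4 + d3/3 - d1 = -21/2
  d6 = d3 + d4 = -14/5
  d7 = d1 - d5 + d3 = 31
  d8 = d5 + d1 + d4*2 = -91/10
  d9 = d1*4 = 64
  d10 = d4*3 = -219/10
Walk from origin (0, 0):
  seg 1: down by d6 = -14/5 → (0, 14/5)
  seg 2: right by d4 = -73/10 → (-73/10, 14/5)
  seg 3: up by d4 = -73/10 → (-73/10, -9/2)
  seg 4: right by d8 = -91/10 → (-82/5, -9/2)
  seg 5: left by d5 = -21/2 → (-59/10, -9/2)
  seg 6: right by d9 = 64 → (581/10, -9/2)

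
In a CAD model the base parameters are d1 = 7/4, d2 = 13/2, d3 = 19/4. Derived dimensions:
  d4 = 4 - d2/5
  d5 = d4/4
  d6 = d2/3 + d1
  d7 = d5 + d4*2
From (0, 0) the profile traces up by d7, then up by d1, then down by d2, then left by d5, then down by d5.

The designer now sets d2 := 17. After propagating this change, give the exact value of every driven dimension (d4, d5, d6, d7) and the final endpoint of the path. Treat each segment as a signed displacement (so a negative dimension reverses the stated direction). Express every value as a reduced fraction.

Apply edit: d2 := 17
  d4 = 4 - d2/5 = 3/5
  d5 = d4/4 = 3/20
  d6 = d2/3 + d1 = 89/12
  d7 = d5 + d4*2 = 27/20
Walk from origin (0, 0):
  seg 1: up by d7 = 27/20 → (0, 27/20)
  seg 2: up by d1 = 7/4 → (0, 31/10)
  seg 3: down by d2 = 17 → (0, -139/10)
  seg 4: left by d5 = 3/20 → (-3/20, -139/10)
  seg 5: down by d5 = 3/20 → (-3/20, -281/20)

d4 = 3/5
d5 = 3/20
d6 = 89/12
d7 = 27/20
endpoint = (-3/20, -281/20)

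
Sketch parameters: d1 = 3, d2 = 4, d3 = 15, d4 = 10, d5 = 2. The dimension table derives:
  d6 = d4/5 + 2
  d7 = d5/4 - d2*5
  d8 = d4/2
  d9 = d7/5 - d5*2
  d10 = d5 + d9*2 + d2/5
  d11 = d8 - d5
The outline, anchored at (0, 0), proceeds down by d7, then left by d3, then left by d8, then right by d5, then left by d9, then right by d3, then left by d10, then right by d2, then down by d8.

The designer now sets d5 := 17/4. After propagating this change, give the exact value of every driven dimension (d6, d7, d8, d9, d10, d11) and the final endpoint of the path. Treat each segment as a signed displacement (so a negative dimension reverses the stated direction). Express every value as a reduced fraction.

d6 = 4
d7 = -303/16
d8 = 5
d9 = -983/80
d10 = -781/40
d11 = 3/4
endpoint = (561/16, 223/16)

Apply edit: d5 := 17/4
  d6 = d4/5 + 2 = 4
  d7 = d5/4 - d2*5 = -303/16
  d8 = d4/2 = 5
  d9 = d7/5 - d5*2 = -983/80
  d10 = d5 + d9*2 + d2/5 = -781/40
  d11 = d8 - d5 = 3/4
Walk from origin (0, 0):
  seg 1: down by d7 = -303/16 → (0, 303/16)
  seg 2: left by d3 = 15 → (-15, 303/16)
  seg 3: left by d8 = 5 → (-20, 303/16)
  seg 4: right by d5 = 17/4 → (-63/4, 303/16)
  seg 5: left by d9 = -983/80 → (-277/80, 303/16)
  seg 6: right by d3 = 15 → (923/80, 303/16)
  seg 7: left by d10 = -781/40 → (497/16, 303/16)
  seg 8: right by d2 = 4 → (561/16, 303/16)
  seg 9: down by d8 = 5 → (561/16, 223/16)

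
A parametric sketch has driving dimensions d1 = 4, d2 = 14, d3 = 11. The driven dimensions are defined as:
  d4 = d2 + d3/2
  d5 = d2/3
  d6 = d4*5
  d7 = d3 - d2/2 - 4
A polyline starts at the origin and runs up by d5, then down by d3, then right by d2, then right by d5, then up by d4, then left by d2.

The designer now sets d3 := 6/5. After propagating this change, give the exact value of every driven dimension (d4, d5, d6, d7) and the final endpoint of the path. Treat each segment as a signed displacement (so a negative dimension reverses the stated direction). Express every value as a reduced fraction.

d4 = 73/5
d5 = 14/3
d6 = 73
d7 = -49/5
endpoint = (14/3, 271/15)

Apply edit: d3 := 6/5
  d4 = d2 + d3/2 = 73/5
  d5 = d2/3 = 14/3
  d6 = d4*5 = 73
  d7 = d3 - d2/2 - 4 = -49/5
Walk from origin (0, 0):
  seg 1: up by d5 = 14/3 → (0, 14/3)
  seg 2: down by d3 = 6/5 → (0, 52/15)
  seg 3: right by d2 = 14 → (14, 52/15)
  seg 4: right by d5 = 14/3 → (56/3, 52/15)
  seg 5: up by d4 = 73/5 → (56/3, 271/15)
  seg 6: left by d2 = 14 → (14/3, 271/15)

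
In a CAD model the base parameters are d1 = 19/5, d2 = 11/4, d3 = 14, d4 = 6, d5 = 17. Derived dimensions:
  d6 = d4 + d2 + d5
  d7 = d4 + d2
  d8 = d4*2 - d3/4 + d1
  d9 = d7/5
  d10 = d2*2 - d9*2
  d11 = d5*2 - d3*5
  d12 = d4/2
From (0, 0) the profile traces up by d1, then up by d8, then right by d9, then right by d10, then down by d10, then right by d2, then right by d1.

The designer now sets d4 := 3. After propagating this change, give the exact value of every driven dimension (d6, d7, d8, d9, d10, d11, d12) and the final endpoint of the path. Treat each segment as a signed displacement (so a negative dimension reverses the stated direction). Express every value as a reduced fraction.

Apply edit: d4 := 3
  d6 = d4 + d2 + d5 = 91/4
  d7 = d4 + d2 = 23/4
  d8 = d4*2 - d3/4 + d1 = 63/10
  d9 = d7/5 = 23/20
  d10 = d2*2 - d9*2 = 16/5
  d11 = d5*2 - d3*5 = -36
  d12 = d4/2 = 3/2
Walk from origin (0, 0):
  seg 1: up by d1 = 19/5 → (0, 19/5)
  seg 2: up by d8 = 63/10 → (0, 101/10)
  seg 3: right by d9 = 23/20 → (23/20, 101/10)
  seg 4: right by d10 = 16/5 → (87/20, 101/10)
  seg 5: down by d10 = 16/5 → (87/20, 69/10)
  seg 6: right by d2 = 11/4 → (71/10, 69/10)
  seg 7: right by d1 = 19/5 → (109/10, 69/10)

d6 = 91/4
d7 = 23/4
d8 = 63/10
d9 = 23/20
d10 = 16/5
d11 = -36
d12 = 3/2
endpoint = (109/10, 69/10)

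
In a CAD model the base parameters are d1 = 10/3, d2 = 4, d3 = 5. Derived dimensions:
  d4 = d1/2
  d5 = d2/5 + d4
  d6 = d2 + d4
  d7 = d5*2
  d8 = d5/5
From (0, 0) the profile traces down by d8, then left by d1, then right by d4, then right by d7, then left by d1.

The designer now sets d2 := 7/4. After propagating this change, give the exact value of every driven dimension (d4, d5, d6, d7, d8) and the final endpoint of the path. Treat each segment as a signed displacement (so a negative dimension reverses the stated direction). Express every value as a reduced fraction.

Apply edit: d2 := 7/4
  d4 = d1/2 = 5/3
  d5 = d2/5 + d4 = 121/60
  d6 = d2 + d4 = 41/12
  d7 = d5*2 = 121/30
  d8 = d5/5 = 121/300
Walk from origin (0, 0):
  seg 1: down by d8 = 121/300 → (0, -121/300)
  seg 2: left by d1 = 10/3 → (-10/3, -121/300)
  seg 3: right by d4 = 5/3 → (-5/3, -121/300)
  seg 4: right by d7 = 121/30 → (71/30, -121/300)
  seg 5: left by d1 = 10/3 → (-29/30, -121/300)

d4 = 5/3
d5 = 121/60
d6 = 41/12
d7 = 121/30
d8 = 121/300
endpoint = (-29/30, -121/300)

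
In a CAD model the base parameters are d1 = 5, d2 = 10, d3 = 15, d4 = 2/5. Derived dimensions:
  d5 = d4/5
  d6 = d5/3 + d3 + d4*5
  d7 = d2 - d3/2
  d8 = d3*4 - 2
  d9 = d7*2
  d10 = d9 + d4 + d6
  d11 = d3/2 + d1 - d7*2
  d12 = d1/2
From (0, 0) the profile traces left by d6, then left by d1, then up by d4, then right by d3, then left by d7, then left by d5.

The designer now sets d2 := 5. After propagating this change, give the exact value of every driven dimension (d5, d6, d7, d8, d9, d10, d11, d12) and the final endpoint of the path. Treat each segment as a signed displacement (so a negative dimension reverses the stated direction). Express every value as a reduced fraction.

Apply edit: d2 := 5
  d5 = d4/5 = 2/25
  d6 = d5/3 + d3 + d4*5 = 1277/75
  d7 = d2 - d3/2 = -5/2
  d8 = d3*4 - 2 = 58
  d9 = d7*2 = -5
  d10 = d9 + d4 + d6 = 932/75
  d11 = d3/2 + d1 - d7*2 = 35/2
  d12 = d1/2 = 5/2
Walk from origin (0, 0):
  seg 1: left by d6 = 1277/75 → (-1277/75, 0)
  seg 2: left by d1 = 5 → (-1652/75, 0)
  seg 3: up by d4 = 2/5 → (-1652/75, 2/5)
  seg 4: right by d3 = 15 → (-527/75, 2/5)
  seg 5: left by d7 = -5/2 → (-679/150, 2/5)
  seg 6: left by d5 = 2/25 → (-691/150, 2/5)

d5 = 2/25
d6 = 1277/75
d7 = -5/2
d8 = 58
d9 = -5
d10 = 932/75
d11 = 35/2
d12 = 5/2
endpoint = (-691/150, 2/5)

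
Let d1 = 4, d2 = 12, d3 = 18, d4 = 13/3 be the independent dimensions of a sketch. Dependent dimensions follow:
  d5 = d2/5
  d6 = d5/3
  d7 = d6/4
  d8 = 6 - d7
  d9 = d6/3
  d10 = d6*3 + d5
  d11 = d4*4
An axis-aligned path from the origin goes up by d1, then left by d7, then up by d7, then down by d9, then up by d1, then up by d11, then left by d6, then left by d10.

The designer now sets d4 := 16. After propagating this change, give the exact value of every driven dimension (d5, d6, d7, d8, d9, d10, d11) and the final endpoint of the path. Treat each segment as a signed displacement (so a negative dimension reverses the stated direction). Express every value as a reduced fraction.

d5 = 12/5
d6 = 4/5
d7 = 1/5
d8 = 29/5
d9 = 4/15
d10 = 24/5
d11 = 64
endpoint = (-29/5, 1079/15)

Apply edit: d4 := 16
  d5 = d2/5 = 12/5
  d6 = d5/3 = 4/5
  d7 = d6/4 = 1/5
  d8 = 6 - d7 = 29/5
  d9 = d6/3 = 4/15
  d10 = d6*3 + d5 = 24/5
  d11 = d4*4 = 64
Walk from origin (0, 0):
  seg 1: up by d1 = 4 → (0, 4)
  seg 2: left by d7 = 1/5 → (-1/5, 4)
  seg 3: up by d7 = 1/5 → (-1/5, 21/5)
  seg 4: down by d9 = 4/15 → (-1/5, 59/15)
  seg 5: up by d1 = 4 → (-1/5, 119/15)
  seg 6: up by d11 = 64 → (-1/5, 1079/15)
  seg 7: left by d6 = 4/5 → (-1, 1079/15)
  seg 8: left by d10 = 24/5 → (-29/5, 1079/15)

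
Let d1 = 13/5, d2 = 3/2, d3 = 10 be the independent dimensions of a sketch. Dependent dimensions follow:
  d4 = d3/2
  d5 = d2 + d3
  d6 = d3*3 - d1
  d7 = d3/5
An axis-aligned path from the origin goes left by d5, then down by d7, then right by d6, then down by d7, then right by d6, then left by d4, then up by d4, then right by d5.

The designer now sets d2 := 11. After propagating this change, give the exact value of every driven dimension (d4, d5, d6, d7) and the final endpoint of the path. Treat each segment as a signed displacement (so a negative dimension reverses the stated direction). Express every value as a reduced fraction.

Apply edit: d2 := 11
  d4 = d3/2 = 5
  d5 = d2 + d3 = 21
  d6 = d3*3 - d1 = 137/5
  d7 = d3/5 = 2
Walk from origin (0, 0):
  seg 1: left by d5 = 21 → (-21, 0)
  seg 2: down by d7 = 2 → (-21, -2)
  seg 3: right by d6 = 137/5 → (32/5, -2)
  seg 4: down by d7 = 2 → (32/5, -4)
  seg 5: right by d6 = 137/5 → (169/5, -4)
  seg 6: left by d4 = 5 → (144/5, -4)
  seg 7: up by d4 = 5 → (144/5, 1)
  seg 8: right by d5 = 21 → (249/5, 1)

d4 = 5
d5 = 21
d6 = 137/5
d7 = 2
endpoint = (249/5, 1)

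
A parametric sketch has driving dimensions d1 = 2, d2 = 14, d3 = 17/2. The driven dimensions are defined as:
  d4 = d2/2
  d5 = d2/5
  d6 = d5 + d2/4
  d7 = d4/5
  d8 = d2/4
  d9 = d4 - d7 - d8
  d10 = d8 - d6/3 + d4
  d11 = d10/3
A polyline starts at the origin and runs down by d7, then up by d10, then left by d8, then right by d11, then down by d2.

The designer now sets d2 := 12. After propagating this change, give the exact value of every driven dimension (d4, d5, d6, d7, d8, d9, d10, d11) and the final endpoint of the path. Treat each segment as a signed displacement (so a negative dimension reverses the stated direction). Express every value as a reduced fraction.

d4 = 6
d5 = 12/5
d6 = 27/5
d7 = 6/5
d8 = 3
d9 = 9/5
d10 = 36/5
d11 = 12/5
endpoint = (-3/5, -6)

Apply edit: d2 := 12
  d4 = d2/2 = 6
  d5 = d2/5 = 12/5
  d6 = d5 + d2/4 = 27/5
  d7 = d4/5 = 6/5
  d8 = d2/4 = 3
  d9 = d4 - d7 - d8 = 9/5
  d10 = d8 - d6/3 + d4 = 36/5
  d11 = d10/3 = 12/5
Walk from origin (0, 0):
  seg 1: down by d7 = 6/5 → (0, -6/5)
  seg 2: up by d10 = 36/5 → (0, 6)
  seg 3: left by d8 = 3 → (-3, 6)
  seg 4: right by d11 = 12/5 → (-3/5, 6)
  seg 5: down by d2 = 12 → (-3/5, -6)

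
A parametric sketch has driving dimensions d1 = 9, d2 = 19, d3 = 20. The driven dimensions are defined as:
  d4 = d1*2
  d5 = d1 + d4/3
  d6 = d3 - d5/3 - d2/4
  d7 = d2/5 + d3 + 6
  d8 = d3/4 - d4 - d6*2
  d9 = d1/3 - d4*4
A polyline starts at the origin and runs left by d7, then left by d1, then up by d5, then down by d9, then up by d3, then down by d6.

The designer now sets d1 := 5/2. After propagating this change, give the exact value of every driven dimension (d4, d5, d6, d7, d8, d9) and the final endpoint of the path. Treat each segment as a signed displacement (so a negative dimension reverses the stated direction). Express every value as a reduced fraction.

Apply edit: d1 := 5/2
  d4 = d1*2 = 5
  d5 = d1 + d4/3 = 25/6
  d6 = d3 - d5/3 - d2/4 = 499/36
  d7 = d2/5 + d3 + 6 = 149/5
  d8 = d3/4 - d4 - d6*2 = -499/18
  d9 = d1/3 - d4*4 = -115/6
Walk from origin (0, 0):
  seg 1: left by d7 = 149/5 → (-149/5, 0)
  seg 2: left by d1 = 5/2 → (-323/10, 0)
  seg 3: up by d5 = 25/6 → (-323/10, 25/6)
  seg 4: down by d9 = -115/6 → (-323/10, 70/3)
  seg 5: up by d3 = 20 → (-323/10, 130/3)
  seg 6: down by d6 = 499/36 → (-323/10, 1061/36)

d4 = 5
d5 = 25/6
d6 = 499/36
d7 = 149/5
d8 = -499/18
d9 = -115/6
endpoint = (-323/10, 1061/36)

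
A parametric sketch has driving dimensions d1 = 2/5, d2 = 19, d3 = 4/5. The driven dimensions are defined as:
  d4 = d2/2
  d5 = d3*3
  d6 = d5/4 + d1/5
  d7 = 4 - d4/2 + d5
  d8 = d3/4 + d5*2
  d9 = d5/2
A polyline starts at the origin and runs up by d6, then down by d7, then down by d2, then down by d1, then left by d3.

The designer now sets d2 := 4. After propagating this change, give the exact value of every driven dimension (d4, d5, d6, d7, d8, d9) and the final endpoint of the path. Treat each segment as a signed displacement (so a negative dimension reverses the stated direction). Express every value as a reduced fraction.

Apply edit: d2 := 4
  d4 = d2/2 = 2
  d5 = d3*3 = 12/5
  d6 = d5/4 + d1/5 = 17/25
  d7 = 4 - d4/2 + d5 = 27/5
  d8 = d3/4 + d5*2 = 5
  d9 = d5/2 = 6/5
Walk from origin (0, 0):
  seg 1: up by d6 = 17/25 → (0, 17/25)
  seg 2: down by d7 = 27/5 → (0, -118/25)
  seg 3: down by d2 = 4 → (0, -218/25)
  seg 4: down by d1 = 2/5 → (0, -228/25)
  seg 5: left by d3 = 4/5 → (-4/5, -228/25)

d4 = 2
d5 = 12/5
d6 = 17/25
d7 = 27/5
d8 = 5
d9 = 6/5
endpoint = (-4/5, -228/25)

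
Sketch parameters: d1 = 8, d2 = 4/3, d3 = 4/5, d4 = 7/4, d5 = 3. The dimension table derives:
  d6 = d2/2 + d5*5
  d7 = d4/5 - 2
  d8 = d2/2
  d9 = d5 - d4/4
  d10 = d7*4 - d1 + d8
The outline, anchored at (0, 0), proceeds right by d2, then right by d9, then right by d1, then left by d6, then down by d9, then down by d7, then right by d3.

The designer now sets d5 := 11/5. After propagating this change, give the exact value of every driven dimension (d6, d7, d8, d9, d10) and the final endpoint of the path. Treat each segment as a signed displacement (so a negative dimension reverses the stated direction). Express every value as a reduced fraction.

d6 = 35/3
d7 = -33/20
d8 = 2/3
d9 = 141/80
d10 = -209/15
endpoint = (11/48, -9/80)

Apply edit: d5 := 11/5
  d6 = d2/2 + d5*5 = 35/3
  d7 = d4/5 - 2 = -33/20
  d8 = d2/2 = 2/3
  d9 = d5 - d4/4 = 141/80
  d10 = d7*4 - d1 + d8 = -209/15
Walk from origin (0, 0):
  seg 1: right by d2 = 4/3 → (4/3, 0)
  seg 2: right by d9 = 141/80 → (743/240, 0)
  seg 3: right by d1 = 8 → (2663/240, 0)
  seg 4: left by d6 = 35/3 → (-137/240, 0)
  seg 5: down by d9 = 141/80 → (-137/240, -141/80)
  seg 6: down by d7 = -33/20 → (-137/240, -9/80)
  seg 7: right by d3 = 4/5 → (11/48, -9/80)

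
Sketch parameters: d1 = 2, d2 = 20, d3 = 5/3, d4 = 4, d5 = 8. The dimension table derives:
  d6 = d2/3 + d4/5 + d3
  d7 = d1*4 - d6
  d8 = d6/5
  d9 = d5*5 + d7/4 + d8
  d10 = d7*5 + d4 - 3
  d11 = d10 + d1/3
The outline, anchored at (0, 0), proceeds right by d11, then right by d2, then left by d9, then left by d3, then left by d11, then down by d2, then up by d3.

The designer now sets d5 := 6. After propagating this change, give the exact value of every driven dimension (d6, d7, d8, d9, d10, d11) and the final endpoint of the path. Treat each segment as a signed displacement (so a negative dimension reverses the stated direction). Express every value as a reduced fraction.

d6 = 137/15
d7 = -17/15
d8 = 137/75
d9 = 9463/300
d10 = -14/3
d11 = -4
endpoint = (-1321/100, -55/3)

Apply edit: d5 := 6
  d6 = d2/3 + d4/5 + d3 = 137/15
  d7 = d1*4 - d6 = -17/15
  d8 = d6/5 = 137/75
  d9 = d5*5 + d7/4 + d8 = 9463/300
  d10 = d7*5 + d4 - 3 = -14/3
  d11 = d10 + d1/3 = -4
Walk from origin (0, 0):
  seg 1: right by d11 = -4 → (-4, 0)
  seg 2: right by d2 = 20 → (16, 0)
  seg 3: left by d9 = 9463/300 → (-4663/300, 0)
  seg 4: left by d3 = 5/3 → (-1721/100, 0)
  seg 5: left by d11 = -4 → (-1321/100, 0)
  seg 6: down by d2 = 20 → (-1321/100, -20)
  seg 7: up by d3 = 5/3 → (-1321/100, -55/3)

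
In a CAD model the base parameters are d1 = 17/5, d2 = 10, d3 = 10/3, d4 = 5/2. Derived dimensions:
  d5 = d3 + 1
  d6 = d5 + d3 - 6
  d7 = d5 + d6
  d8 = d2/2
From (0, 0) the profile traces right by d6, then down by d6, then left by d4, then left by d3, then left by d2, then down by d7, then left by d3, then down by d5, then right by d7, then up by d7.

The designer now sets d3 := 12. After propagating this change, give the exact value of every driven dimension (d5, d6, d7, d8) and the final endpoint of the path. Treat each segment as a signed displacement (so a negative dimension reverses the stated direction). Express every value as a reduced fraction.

d5 = 13
d6 = 19
d7 = 32
d8 = 5
endpoint = (29/2, -32)

Apply edit: d3 := 12
  d5 = d3 + 1 = 13
  d6 = d5 + d3 - 6 = 19
  d7 = d5 + d6 = 32
  d8 = d2/2 = 5
Walk from origin (0, 0):
  seg 1: right by d6 = 19 → (19, 0)
  seg 2: down by d6 = 19 → (19, -19)
  seg 3: left by d4 = 5/2 → (33/2, -19)
  seg 4: left by d3 = 12 → (9/2, -19)
  seg 5: left by d2 = 10 → (-11/2, -19)
  seg 6: down by d7 = 32 → (-11/2, -51)
  seg 7: left by d3 = 12 → (-35/2, -51)
  seg 8: down by d5 = 13 → (-35/2, -64)
  seg 9: right by d7 = 32 → (29/2, -64)
  seg 10: up by d7 = 32 → (29/2, -32)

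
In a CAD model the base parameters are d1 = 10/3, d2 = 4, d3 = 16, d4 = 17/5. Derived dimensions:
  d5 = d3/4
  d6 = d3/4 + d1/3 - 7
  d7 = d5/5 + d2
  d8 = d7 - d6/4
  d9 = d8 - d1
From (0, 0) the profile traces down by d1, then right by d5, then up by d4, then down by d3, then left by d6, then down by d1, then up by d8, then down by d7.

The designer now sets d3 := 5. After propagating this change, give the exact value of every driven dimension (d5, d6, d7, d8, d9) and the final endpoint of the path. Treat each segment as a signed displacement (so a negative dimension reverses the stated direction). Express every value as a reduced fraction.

Apply edit: d3 := 5
  d5 = d3/4 = 5/4
  d6 = d3/4 + d1/3 - 7 = -167/36
  d7 = d5/5 + d2 = 17/4
  d8 = d7 - d6/4 = 779/144
  d9 = d8 - d1 = 299/144
Walk from origin (0, 0):
  seg 1: down by d1 = 10/3 → (0, -10/3)
  seg 2: right by d5 = 5/4 → (5/4, -10/3)
  seg 3: up by d4 = 17/5 → (5/4, 1/15)
  seg 4: down by d3 = 5 → (5/4, -74/15)
  seg 5: left by d6 = -167/36 → (53/9, -74/15)
  seg 6: down by d1 = 10/3 → (53/9, -124/15)
  seg 7: up by d8 = 779/144 → (53/9, -2057/720)
  seg 8: down by d7 = 17/4 → (53/9, -5117/720)

d5 = 5/4
d6 = -167/36
d7 = 17/4
d8 = 779/144
d9 = 299/144
endpoint = (53/9, -5117/720)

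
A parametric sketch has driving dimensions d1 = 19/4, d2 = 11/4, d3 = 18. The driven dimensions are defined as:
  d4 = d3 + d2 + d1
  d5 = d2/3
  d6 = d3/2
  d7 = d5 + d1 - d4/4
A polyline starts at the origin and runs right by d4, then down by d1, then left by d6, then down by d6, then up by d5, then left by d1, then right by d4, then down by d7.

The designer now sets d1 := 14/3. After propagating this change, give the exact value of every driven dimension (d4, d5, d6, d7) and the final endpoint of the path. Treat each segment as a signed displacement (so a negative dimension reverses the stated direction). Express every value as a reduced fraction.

Apply edit: d1 := 14/3
  d4 = d3 + d2 + d1 = 305/12
  d5 = d2/3 = 11/12
  d6 = d3/2 = 9
  d7 = d5 + d1 - d4/4 = -37/48
Walk from origin (0, 0):
  seg 1: right by d4 = 305/12 → (305/12, 0)
  seg 2: down by d1 = 14/3 → (305/12, -14/3)
  seg 3: left by d6 = 9 → (197/12, -14/3)
  seg 4: down by d6 = 9 → (197/12, -41/3)
  seg 5: up by d5 = 11/12 → (197/12, -51/4)
  seg 6: left by d1 = 14/3 → (47/4, -51/4)
  seg 7: right by d4 = 305/12 → (223/6, -51/4)
  seg 8: down by d7 = -37/48 → (223/6, -575/48)

d4 = 305/12
d5 = 11/12
d6 = 9
d7 = -37/48
endpoint = (223/6, -575/48)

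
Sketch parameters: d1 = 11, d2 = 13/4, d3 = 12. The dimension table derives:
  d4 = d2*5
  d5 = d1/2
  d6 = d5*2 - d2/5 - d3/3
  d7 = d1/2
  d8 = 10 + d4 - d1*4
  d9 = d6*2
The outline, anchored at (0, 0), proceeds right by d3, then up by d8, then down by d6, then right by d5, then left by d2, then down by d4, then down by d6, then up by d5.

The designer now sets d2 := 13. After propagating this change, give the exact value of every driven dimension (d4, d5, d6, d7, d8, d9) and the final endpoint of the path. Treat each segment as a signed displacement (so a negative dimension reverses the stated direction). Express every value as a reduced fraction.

d4 = 65
d5 = 11/2
d6 = 22/5
d7 = 11/2
d8 = 31
d9 = 44/5
endpoint = (9/2, -373/10)

Apply edit: d2 := 13
  d4 = d2*5 = 65
  d5 = d1/2 = 11/2
  d6 = d5*2 - d2/5 - d3/3 = 22/5
  d7 = d1/2 = 11/2
  d8 = 10 + d4 - d1*4 = 31
  d9 = d6*2 = 44/5
Walk from origin (0, 0):
  seg 1: right by d3 = 12 → (12, 0)
  seg 2: up by d8 = 31 → (12, 31)
  seg 3: down by d6 = 22/5 → (12, 133/5)
  seg 4: right by d5 = 11/2 → (35/2, 133/5)
  seg 5: left by d2 = 13 → (9/2, 133/5)
  seg 6: down by d4 = 65 → (9/2, -192/5)
  seg 7: down by d6 = 22/5 → (9/2, -214/5)
  seg 8: up by d5 = 11/2 → (9/2, -373/10)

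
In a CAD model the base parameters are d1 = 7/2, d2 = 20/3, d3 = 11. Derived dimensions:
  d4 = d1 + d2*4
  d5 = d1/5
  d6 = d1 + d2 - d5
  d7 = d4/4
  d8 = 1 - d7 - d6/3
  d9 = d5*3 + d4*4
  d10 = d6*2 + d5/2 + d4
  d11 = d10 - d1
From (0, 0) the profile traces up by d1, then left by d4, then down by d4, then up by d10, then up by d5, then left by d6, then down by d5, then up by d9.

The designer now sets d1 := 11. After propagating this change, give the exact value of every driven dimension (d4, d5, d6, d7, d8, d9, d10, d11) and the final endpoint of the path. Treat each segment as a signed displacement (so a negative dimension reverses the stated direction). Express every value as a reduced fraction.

Apply edit: d1 := 11
  d4 = d1 + d2*4 = 113/3
  d5 = d1/5 = 11/5
  d6 = d1 + d2 - d5 = 232/15
  d7 = d4/4 = 113/12
  d8 = 1 - d7 - d6/3 = -2443/180
  d9 = d5*3 + d4*4 = 2359/15
  d10 = d6*2 + d5/2 + d4 = 697/10
  d11 = d10 - d1 = 587/10
Walk from origin (0, 0):
  seg 1: up by d1 = 11 → (0, 11)
  seg 2: left by d4 = 113/3 → (-113/3, 11)
  seg 3: down by d4 = 113/3 → (-113/3, -80/3)
  seg 4: up by d10 = 697/10 → (-113/3, 1291/30)
  seg 5: up by d5 = 11/5 → (-113/3, 1357/30)
  seg 6: left by d6 = 232/15 → (-797/15, 1357/30)
  seg 7: down by d5 = 11/5 → (-797/15, 1291/30)
  seg 8: up by d9 = 2359/15 → (-797/15, 2003/10)

d4 = 113/3
d5 = 11/5
d6 = 232/15
d7 = 113/12
d8 = -2443/180
d9 = 2359/15
d10 = 697/10
d11 = 587/10
endpoint = (-797/15, 2003/10)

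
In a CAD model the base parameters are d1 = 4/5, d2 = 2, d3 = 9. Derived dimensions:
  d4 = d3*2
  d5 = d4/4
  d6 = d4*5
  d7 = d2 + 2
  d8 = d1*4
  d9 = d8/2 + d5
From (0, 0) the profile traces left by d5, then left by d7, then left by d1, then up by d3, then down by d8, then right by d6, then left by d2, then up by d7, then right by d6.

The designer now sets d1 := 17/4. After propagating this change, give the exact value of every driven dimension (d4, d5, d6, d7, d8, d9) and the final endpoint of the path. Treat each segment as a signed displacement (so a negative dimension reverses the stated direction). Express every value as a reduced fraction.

d4 = 18
d5 = 9/2
d6 = 90
d7 = 4
d8 = 17
d9 = 13
endpoint = (661/4, -4)

Apply edit: d1 := 17/4
  d4 = d3*2 = 18
  d5 = d4/4 = 9/2
  d6 = d4*5 = 90
  d7 = d2 + 2 = 4
  d8 = d1*4 = 17
  d9 = d8/2 + d5 = 13
Walk from origin (0, 0):
  seg 1: left by d5 = 9/2 → (-9/2, 0)
  seg 2: left by d7 = 4 → (-17/2, 0)
  seg 3: left by d1 = 17/4 → (-51/4, 0)
  seg 4: up by d3 = 9 → (-51/4, 9)
  seg 5: down by d8 = 17 → (-51/4, -8)
  seg 6: right by d6 = 90 → (309/4, -8)
  seg 7: left by d2 = 2 → (301/4, -8)
  seg 8: up by d7 = 4 → (301/4, -4)
  seg 9: right by d6 = 90 → (661/4, -4)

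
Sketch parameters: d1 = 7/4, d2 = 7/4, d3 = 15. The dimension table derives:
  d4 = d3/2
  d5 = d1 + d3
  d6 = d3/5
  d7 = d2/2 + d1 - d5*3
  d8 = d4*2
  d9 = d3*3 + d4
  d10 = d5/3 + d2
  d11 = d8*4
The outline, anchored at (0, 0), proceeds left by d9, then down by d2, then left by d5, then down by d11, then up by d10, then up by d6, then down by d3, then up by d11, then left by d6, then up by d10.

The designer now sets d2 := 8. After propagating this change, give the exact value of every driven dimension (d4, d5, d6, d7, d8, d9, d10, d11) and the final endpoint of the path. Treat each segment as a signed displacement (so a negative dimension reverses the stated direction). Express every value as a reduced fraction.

d4 = 15/2
d5 = 67/4
d6 = 3
d7 = -89/2
d8 = 15
d9 = 105/2
d10 = 163/12
d11 = 60
endpoint = (-289/4, 43/6)

Apply edit: d2 := 8
  d4 = d3/2 = 15/2
  d5 = d1 + d3 = 67/4
  d6 = d3/5 = 3
  d7 = d2/2 + d1 - d5*3 = -89/2
  d8 = d4*2 = 15
  d9 = d3*3 + d4 = 105/2
  d10 = d5/3 + d2 = 163/12
  d11 = d8*4 = 60
Walk from origin (0, 0):
  seg 1: left by d9 = 105/2 → (-105/2, 0)
  seg 2: down by d2 = 8 → (-105/2, -8)
  seg 3: left by d5 = 67/4 → (-277/4, -8)
  seg 4: down by d11 = 60 → (-277/4, -68)
  seg 5: up by d10 = 163/12 → (-277/4, -653/12)
  seg 6: up by d6 = 3 → (-277/4, -617/12)
  seg 7: down by d3 = 15 → (-277/4, -797/12)
  seg 8: up by d11 = 60 → (-277/4, -77/12)
  seg 9: left by d6 = 3 → (-289/4, -77/12)
  seg 10: up by d10 = 163/12 → (-289/4, 43/6)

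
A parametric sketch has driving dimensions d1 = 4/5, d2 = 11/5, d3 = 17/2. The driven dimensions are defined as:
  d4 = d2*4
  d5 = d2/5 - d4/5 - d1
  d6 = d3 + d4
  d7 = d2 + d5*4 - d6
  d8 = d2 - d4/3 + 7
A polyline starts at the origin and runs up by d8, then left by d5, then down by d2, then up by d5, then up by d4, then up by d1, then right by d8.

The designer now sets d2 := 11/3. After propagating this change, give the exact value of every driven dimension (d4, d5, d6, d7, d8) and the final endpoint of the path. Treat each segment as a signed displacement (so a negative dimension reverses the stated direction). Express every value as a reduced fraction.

d4 = 44/3
d5 = -3
d6 = 139/6
d7 = -63/2
d8 = 52/9
endpoint = (79/9, 656/45)

Apply edit: d2 := 11/3
  d4 = d2*4 = 44/3
  d5 = d2/5 - d4/5 - d1 = -3
  d6 = d3 + d4 = 139/6
  d7 = d2 + d5*4 - d6 = -63/2
  d8 = d2 - d4/3 + 7 = 52/9
Walk from origin (0, 0):
  seg 1: up by d8 = 52/9 → (0, 52/9)
  seg 2: left by d5 = -3 → (3, 52/9)
  seg 3: down by d2 = 11/3 → (3, 19/9)
  seg 4: up by d5 = -3 → (3, -8/9)
  seg 5: up by d4 = 44/3 → (3, 124/9)
  seg 6: up by d1 = 4/5 → (3, 656/45)
  seg 7: right by d8 = 52/9 → (79/9, 656/45)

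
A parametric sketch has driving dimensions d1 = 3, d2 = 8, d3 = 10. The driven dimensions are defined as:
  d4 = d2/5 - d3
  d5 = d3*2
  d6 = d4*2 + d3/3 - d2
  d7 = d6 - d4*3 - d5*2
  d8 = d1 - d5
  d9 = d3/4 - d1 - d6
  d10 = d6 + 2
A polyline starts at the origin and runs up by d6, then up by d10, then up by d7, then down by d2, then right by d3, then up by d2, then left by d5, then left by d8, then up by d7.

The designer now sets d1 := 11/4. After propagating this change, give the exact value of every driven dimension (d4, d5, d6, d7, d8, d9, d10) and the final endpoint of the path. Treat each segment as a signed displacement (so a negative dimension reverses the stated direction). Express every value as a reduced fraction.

d4 = -42/5
d5 = 20
d6 = -322/15
d7 = -544/15
d8 = -69/4
d9 = 1273/60
d10 = -292/15
endpoint = (29/4, -1702/15)

Apply edit: d1 := 11/4
  d4 = d2/5 - d3 = -42/5
  d5 = d3*2 = 20
  d6 = d4*2 + d3/3 - d2 = -322/15
  d7 = d6 - d4*3 - d5*2 = -544/15
  d8 = d1 - d5 = -69/4
  d9 = d3/4 - d1 - d6 = 1273/60
  d10 = d6 + 2 = -292/15
Walk from origin (0, 0):
  seg 1: up by d6 = -322/15 → (0, -322/15)
  seg 2: up by d10 = -292/15 → (0, -614/15)
  seg 3: up by d7 = -544/15 → (0, -386/5)
  seg 4: down by d2 = 8 → (0, -426/5)
  seg 5: right by d3 = 10 → (10, -426/5)
  seg 6: up by d2 = 8 → (10, -386/5)
  seg 7: left by d5 = 20 → (-10, -386/5)
  seg 8: left by d8 = -69/4 → (29/4, -386/5)
  seg 9: up by d7 = -544/15 → (29/4, -1702/15)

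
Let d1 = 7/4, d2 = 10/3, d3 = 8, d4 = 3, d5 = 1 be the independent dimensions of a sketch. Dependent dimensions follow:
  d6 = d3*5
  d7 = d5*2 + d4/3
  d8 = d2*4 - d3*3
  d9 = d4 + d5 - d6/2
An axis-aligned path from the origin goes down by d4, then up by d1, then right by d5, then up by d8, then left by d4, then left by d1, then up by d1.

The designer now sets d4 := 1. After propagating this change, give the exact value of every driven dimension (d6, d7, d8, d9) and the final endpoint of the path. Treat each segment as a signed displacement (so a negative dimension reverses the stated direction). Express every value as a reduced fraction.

Apply edit: d4 := 1
  d6 = d3*5 = 40
  d7 = d5*2 + d4/3 = 7/3
  d8 = d2*4 - d3*3 = -32/3
  d9 = d4 + d5 - d6/2 = -18
Walk from origin (0, 0):
  seg 1: down by d4 = 1 → (0, -1)
  seg 2: up by d1 = 7/4 → (0, 3/4)
  seg 3: right by d5 = 1 → (1, 3/4)
  seg 4: up by d8 = -32/3 → (1, -119/12)
  seg 5: left by d4 = 1 → (0, -119/12)
  seg 6: left by d1 = 7/4 → (-7/4, -119/12)
  seg 7: up by d1 = 7/4 → (-7/4, -49/6)

d6 = 40
d7 = 7/3
d8 = -32/3
d9 = -18
endpoint = (-7/4, -49/6)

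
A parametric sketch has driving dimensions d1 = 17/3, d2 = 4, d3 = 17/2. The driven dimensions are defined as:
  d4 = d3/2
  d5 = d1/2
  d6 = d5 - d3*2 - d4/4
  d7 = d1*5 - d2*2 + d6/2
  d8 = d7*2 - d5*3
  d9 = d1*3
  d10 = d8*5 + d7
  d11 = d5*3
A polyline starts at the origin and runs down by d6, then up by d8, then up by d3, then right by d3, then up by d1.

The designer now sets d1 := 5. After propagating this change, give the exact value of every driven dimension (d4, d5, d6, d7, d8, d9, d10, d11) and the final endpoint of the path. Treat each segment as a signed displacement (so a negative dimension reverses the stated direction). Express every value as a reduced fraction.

d4 = 17/4
d5 = 5/2
d6 = -249/16
d7 = 295/32
d8 = 175/16
d9 = 15
d10 = 2045/32
d11 = 15/2
endpoint = (17/2, 40)

Apply edit: d1 := 5
  d4 = d3/2 = 17/4
  d5 = d1/2 = 5/2
  d6 = d5 - d3*2 - d4/4 = -249/16
  d7 = d1*5 - d2*2 + d6/2 = 295/32
  d8 = d7*2 - d5*3 = 175/16
  d9 = d1*3 = 15
  d10 = d8*5 + d7 = 2045/32
  d11 = d5*3 = 15/2
Walk from origin (0, 0):
  seg 1: down by d6 = -249/16 → (0, 249/16)
  seg 2: up by d8 = 175/16 → (0, 53/2)
  seg 3: up by d3 = 17/2 → (0, 35)
  seg 4: right by d3 = 17/2 → (17/2, 35)
  seg 5: up by d1 = 5 → (17/2, 40)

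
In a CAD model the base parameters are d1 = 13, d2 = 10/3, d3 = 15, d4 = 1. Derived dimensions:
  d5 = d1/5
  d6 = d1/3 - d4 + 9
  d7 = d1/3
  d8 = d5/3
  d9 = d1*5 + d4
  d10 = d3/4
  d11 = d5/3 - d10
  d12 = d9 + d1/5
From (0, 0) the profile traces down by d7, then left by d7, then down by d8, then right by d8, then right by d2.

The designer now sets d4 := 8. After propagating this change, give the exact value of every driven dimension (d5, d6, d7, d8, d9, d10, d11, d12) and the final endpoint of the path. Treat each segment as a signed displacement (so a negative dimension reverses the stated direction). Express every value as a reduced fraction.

d5 = 13/5
d6 = 16/3
d7 = 13/3
d8 = 13/15
d9 = 73
d10 = 15/4
d11 = -173/60
d12 = 378/5
endpoint = (-2/15, -26/5)

Apply edit: d4 := 8
  d5 = d1/5 = 13/5
  d6 = d1/3 - d4 + 9 = 16/3
  d7 = d1/3 = 13/3
  d8 = d5/3 = 13/15
  d9 = d1*5 + d4 = 73
  d10 = d3/4 = 15/4
  d11 = d5/3 - d10 = -173/60
  d12 = d9 + d1/5 = 378/5
Walk from origin (0, 0):
  seg 1: down by d7 = 13/3 → (0, -13/3)
  seg 2: left by d7 = 13/3 → (-13/3, -13/3)
  seg 3: down by d8 = 13/15 → (-13/3, -26/5)
  seg 4: right by d8 = 13/15 → (-52/15, -26/5)
  seg 5: right by d2 = 10/3 → (-2/15, -26/5)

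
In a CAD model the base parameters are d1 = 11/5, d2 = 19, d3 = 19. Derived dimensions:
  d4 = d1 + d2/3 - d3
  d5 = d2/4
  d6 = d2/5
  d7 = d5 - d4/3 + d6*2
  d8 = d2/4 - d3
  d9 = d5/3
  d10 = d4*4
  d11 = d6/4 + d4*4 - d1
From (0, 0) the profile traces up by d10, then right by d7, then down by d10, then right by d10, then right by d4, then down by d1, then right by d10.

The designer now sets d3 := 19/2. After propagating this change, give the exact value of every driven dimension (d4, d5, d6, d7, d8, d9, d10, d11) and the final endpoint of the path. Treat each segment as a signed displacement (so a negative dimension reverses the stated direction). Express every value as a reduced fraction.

Apply edit: d3 := 19/2
  d4 = d1 + d2/3 - d3 = -29/30
  d5 = d2/4 = 19/4
  d6 = d2/5 = 19/5
  d7 = d5 - d4/3 + d6*2 = 2281/180
  d8 = d2/4 - d3 = -19/4
  d9 = d5/3 = 19/12
  d10 = d4*4 = -58/15
  d11 = d6/4 + d4*4 - d1 = -307/60
Walk from origin (0, 0):
  seg 1: up by d10 = -58/15 → (0, -58/15)
  seg 2: right by d7 = 2281/180 → (2281/180, -58/15)
  seg 3: down by d10 = -58/15 → (2281/180, 0)
  seg 4: right by d10 = -58/15 → (317/36, 0)
  seg 5: right by d4 = -29/30 → (1411/180, 0)
  seg 6: down by d1 = 11/5 → (1411/180, -11/5)
  seg 7: right by d10 = -58/15 → (143/36, -11/5)

d4 = -29/30
d5 = 19/4
d6 = 19/5
d7 = 2281/180
d8 = -19/4
d9 = 19/12
d10 = -58/15
d11 = -307/60
endpoint = (143/36, -11/5)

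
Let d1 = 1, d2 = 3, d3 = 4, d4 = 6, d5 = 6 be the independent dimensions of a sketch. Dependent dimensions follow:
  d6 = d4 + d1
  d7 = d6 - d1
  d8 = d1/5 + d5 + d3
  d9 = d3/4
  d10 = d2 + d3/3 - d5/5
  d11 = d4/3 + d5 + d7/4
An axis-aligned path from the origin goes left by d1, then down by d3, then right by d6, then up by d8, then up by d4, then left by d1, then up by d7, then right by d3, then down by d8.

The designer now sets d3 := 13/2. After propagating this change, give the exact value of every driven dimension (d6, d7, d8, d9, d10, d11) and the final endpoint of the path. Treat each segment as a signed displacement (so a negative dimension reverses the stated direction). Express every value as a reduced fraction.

Apply edit: d3 := 13/2
  d6 = d4 + d1 = 7
  d7 = d6 - d1 = 6
  d8 = d1/5 + d5 + d3 = 127/10
  d9 = d3/4 = 13/8
  d10 = d2 + d3/3 - d5/5 = 119/30
  d11 = d4/3 + d5 + d7/4 = 19/2
Walk from origin (0, 0):
  seg 1: left by d1 = 1 → (-1, 0)
  seg 2: down by d3 = 13/2 → (-1, -13/2)
  seg 3: right by d6 = 7 → (6, -13/2)
  seg 4: up by d8 = 127/10 → (6, 31/5)
  seg 5: up by d4 = 6 → (6, 61/5)
  seg 6: left by d1 = 1 → (5, 61/5)
  seg 7: up by d7 = 6 → (5, 91/5)
  seg 8: right by d3 = 13/2 → (23/2, 91/5)
  seg 9: down by d8 = 127/10 → (23/2, 11/2)

d6 = 7
d7 = 6
d8 = 127/10
d9 = 13/8
d10 = 119/30
d11 = 19/2
endpoint = (23/2, 11/2)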